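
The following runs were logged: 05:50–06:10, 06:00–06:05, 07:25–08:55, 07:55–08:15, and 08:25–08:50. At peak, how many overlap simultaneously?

2

Walk the sorted start/end points keeping a running depth.
The depth first hits 2 at 06:00.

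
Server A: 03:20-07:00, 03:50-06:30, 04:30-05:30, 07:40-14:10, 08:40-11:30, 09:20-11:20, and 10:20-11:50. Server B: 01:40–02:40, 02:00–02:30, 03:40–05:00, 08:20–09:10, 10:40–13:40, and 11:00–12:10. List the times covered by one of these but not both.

01:40–02:40, 03:20–03:40, 05:00–07:00, 07:40–08:20, 09:10–10:40, 13:40–14:10

A, merged: 03:20–07:00, 07:40–14:10.
B, merged: 01:40–02:40, 03:40–05:00, 08:20–09:10, 10:40–13:40.
A \ B = 03:20–03:40, 05:00–07:00, 07:40–08:20, 09:10–10:40, 13:40–14:10.
B \ A = 01:40–02:40.
Union of the two gives the symmetric difference.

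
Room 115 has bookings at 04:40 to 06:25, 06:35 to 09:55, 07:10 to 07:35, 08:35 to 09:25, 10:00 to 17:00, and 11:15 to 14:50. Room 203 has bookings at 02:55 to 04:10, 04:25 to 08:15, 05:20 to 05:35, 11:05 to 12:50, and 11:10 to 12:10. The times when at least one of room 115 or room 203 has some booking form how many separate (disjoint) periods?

3

A, merged: 04:40-06:25, 06:35-09:55, 10:00-17:00.
B, merged: 02:55-04:10, 04:25-08:15, 11:05-12:50.
A ∪ B = 02:55-04:10, 04:25-09:55, 10:00-17:00.
That is 3 disjoint pieces.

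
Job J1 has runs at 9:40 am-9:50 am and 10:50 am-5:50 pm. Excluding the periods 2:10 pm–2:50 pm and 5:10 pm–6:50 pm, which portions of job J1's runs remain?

9:40 am–9:50 am: no B overlap → unchanged.
10:50 am–5:50 pm minus B → 10:50 am–2:10 pm, 2:50 pm–5:10 pm.

9:40 am–9:50 am, 10:50 am–2:10 pm, 2:50 pm–5:10 pm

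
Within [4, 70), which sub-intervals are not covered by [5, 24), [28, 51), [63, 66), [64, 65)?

The merged coverage is [5, 24), [28, 51), [63, 66).
Gaps within [4, 70): [4, 5), [24, 28), [51, 63), [66, 70).

[4, 5) ∪ [24, 28) ∪ [51, 63) ∪ [66, 70)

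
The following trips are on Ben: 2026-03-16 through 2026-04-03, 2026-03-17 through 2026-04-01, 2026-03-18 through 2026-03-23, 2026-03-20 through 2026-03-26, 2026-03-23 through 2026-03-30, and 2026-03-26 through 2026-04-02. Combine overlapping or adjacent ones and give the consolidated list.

2026-03-16 through 2026-04-03

2026-03-17 through 2026-04-01 overlaps/touches 2026-03-16 through 2026-04-03 → extend to 2026-03-16 through 2026-04-03.
2026-03-18 through 2026-03-23 overlaps/touches 2026-03-16 through 2026-04-03 → extend to 2026-03-16 through 2026-04-03.
2026-03-20 through 2026-03-26 overlaps/touches 2026-03-16 through 2026-04-03 → extend to 2026-03-16 through 2026-04-03.
2026-03-23 through 2026-03-30 overlaps/touches 2026-03-16 through 2026-04-03 → extend to 2026-03-16 through 2026-04-03.
2026-03-26 through 2026-04-02 overlaps/touches 2026-03-16 through 2026-04-03 → extend to 2026-03-16 through 2026-04-03.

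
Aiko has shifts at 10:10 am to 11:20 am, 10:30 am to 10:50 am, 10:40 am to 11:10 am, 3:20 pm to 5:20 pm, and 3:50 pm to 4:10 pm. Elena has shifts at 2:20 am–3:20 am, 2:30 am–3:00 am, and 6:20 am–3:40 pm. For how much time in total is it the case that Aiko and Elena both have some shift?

First set merges to 10:10 am–11:20 am, 3:20 pm–5:20 pm.
Second set merges to 2:20 am–3:20 am, 6:20 am–3:40 pm.
A ∩ B = 10:10 am–11:20 am, 3:20 pm–3:40 pm.
Total: 1 h 10 min + 20 min = 1 h 30 min.

1 h 30 min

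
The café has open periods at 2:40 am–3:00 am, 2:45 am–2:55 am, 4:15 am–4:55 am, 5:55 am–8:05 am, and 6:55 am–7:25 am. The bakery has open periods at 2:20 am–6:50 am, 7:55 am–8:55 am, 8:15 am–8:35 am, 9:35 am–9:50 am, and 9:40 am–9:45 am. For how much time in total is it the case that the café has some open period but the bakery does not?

1 h 5 min

A, merged: 2:40 am-3:00 am, 4:15 am-4:55 am, 5:55 am-8:05 am.
B, merged: 2:20 am-6:50 am, 7:55 am-8:55 am, 9:35 am-9:50 am.
A \ B = 6:50 am-7:55 am.
Total: 1 h 5 min.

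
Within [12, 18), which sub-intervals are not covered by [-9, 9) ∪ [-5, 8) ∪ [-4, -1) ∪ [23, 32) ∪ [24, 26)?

[12, 18)

The merged coverage is [-9, 9), [23, 32).
Gaps within [12, 18): [12, 18).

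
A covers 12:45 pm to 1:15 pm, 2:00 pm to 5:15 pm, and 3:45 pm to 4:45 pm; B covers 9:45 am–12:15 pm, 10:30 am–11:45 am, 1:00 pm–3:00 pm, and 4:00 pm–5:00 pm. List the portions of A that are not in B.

Merge the first list: 12:45 pm–1:15 pm, 2:00 pm–5:15 pm.
Merge the second list: 9:45 am–12:15 pm, 1:00 pm–3:00 pm, 4:00 pm–5:00 pm.
12:45 pm–1:15 pm minus B → 12:45 pm–1:00 pm.
2:00 pm–5:15 pm minus B → 3:00 pm–4:00 pm, 5:00 pm–5:15 pm.

12:45 pm–1:00 pm, 3:00 pm–4:00 pm, 5:00 pm–5:15 pm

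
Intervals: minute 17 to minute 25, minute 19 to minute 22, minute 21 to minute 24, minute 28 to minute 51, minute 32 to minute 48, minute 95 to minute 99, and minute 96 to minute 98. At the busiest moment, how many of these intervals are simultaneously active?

At minute 21, 3 of the intervals are simultaneously active.
No point has more.

3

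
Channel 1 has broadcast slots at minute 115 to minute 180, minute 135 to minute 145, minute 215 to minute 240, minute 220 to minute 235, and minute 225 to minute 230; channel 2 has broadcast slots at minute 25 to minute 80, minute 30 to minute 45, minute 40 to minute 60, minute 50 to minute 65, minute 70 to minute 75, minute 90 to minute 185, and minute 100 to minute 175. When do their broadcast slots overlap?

Merge the first list: minute 115 to minute 180, minute 215 to minute 240.
Merge the second list: minute 25 to minute 80, minute 90 to minute 185.
minute 115 to minute 180 overlaps B on minute 115 to minute 180.
minute 215 to minute 240 falls entirely outside B.

minute 115 to minute 180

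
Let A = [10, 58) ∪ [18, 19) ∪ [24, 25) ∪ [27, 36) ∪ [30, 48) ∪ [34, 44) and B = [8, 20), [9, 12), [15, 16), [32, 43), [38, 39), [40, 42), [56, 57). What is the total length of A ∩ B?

22

A, merged: [10, 58).
B, merged: [8, 20), [32, 43), [56, 57).
A ∩ B = [10, 20), [32, 43), [56, 57).
Total: 10 + 11 + 1 = 22.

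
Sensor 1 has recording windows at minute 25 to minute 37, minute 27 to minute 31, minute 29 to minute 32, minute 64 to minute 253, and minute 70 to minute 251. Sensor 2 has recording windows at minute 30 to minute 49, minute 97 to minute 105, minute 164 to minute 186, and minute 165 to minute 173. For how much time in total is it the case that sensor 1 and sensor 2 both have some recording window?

37 minutes

First set merges to minute 25 to minute 37, minute 64 to minute 253.
Second set merges to minute 30 to minute 49, minute 97 to minute 105, minute 164 to minute 186.
A ∩ B = minute 30 to minute 37, minute 97 to minute 105, minute 164 to minute 186.
Total: 7 minutes + 8 minutes + 22 minutes = 37 minutes.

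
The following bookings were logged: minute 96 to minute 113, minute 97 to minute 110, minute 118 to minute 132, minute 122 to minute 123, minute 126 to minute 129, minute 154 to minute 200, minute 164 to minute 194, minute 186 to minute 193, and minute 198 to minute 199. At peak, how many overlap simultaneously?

Sweep endpoints in order; track running count of active intervals.
Peak of 3 reached at minute 186.

3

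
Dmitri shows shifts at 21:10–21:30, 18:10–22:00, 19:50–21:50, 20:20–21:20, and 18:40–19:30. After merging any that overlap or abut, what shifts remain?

Sort by start: 18:10–22:00, 18:40–19:30, 19:50–21:50, 20:20–21:20, 21:10–21:30.
18:40–19:30 overlaps/touches 18:10–22:00 → extend to 18:10–22:00.
19:50–21:50 overlaps/touches 18:10–22:00 → extend to 18:10–22:00.
20:20–21:20 overlaps/touches 18:10–22:00 → extend to 18:10–22:00.
21:10–21:30 overlaps/touches 18:10–22:00 → extend to 18:10–22:00.

18:10–22:00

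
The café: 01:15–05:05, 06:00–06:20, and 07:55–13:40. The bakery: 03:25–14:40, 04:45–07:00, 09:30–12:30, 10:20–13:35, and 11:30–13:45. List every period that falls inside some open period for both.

03:25–05:05, 06:00–06:20, 07:55–13:40

Merge the second list: 03:25–14:40.
01:15–05:05 overlaps B on 03:25–05:05.
06:00–06:20 overlaps B on 06:00–06:20.
07:55–13:40 overlaps B on 07:55–13:40.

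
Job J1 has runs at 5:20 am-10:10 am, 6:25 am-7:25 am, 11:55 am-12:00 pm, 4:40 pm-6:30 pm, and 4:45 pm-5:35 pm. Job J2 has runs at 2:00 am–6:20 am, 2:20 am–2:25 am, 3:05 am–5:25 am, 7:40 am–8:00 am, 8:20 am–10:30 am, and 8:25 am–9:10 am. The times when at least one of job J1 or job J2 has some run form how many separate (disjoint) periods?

Merge the first list: 5:20 am–10:10 am, 11:55 am–12:00 pm, 4:40 pm–6:30 pm.
Merge the second list: 2:00 am–6:20 am, 7:40 am–8:00 am, 8:20 am–10:30 am.
A ∪ B = 2:00 am–10:30 am, 11:55 am–12:00 pm, 4:40 pm–6:30 pm.
That is 3 disjoint pieces.

3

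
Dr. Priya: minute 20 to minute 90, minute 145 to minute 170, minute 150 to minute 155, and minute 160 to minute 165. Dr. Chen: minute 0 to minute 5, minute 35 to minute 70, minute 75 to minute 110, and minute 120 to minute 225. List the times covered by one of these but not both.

First set merges to minute 20 to minute 90, minute 145 to minute 170.
A but not B: minute 20 to minute 35, minute 70 to minute 75.
B but not A: minute 0 to minute 5, minute 90 to minute 110, minute 120 to minute 145, minute 170 to minute 225.
Combining gives A △ B.

minute 0 to minute 5, minute 20 to minute 35, minute 70 to minute 75, minute 90 to minute 110, minute 120 to minute 145, minute 170 to minute 225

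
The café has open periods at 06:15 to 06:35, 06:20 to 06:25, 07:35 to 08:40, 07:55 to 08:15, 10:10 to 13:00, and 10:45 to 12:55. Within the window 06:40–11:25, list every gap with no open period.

06:40–07:35, 08:40–10:10

Covered (merged): 06:15–06:35, 07:35–08:40, 10:10–13:00.
Uncovered inside 06:40–11:25: 06:40–07:35, 08:40–10:10.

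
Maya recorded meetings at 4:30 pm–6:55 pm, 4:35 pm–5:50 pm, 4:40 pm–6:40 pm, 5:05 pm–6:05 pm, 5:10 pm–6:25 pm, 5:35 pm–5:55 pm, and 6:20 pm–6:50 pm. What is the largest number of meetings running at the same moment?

6

Walk the sorted start/end points keeping a running depth.
The depth first hits 6 at 5:35 pm.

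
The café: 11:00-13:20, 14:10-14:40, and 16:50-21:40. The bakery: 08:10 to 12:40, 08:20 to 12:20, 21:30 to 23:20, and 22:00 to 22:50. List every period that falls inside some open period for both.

11:00–12:40, 21:30–21:40

Second set merges to 08:10–12:40, 21:30–23:20.
11:00–13:20 ∩ B → 11:00–12:40.
14:10–14:40 meets no B interval.
16:50–21:40 ∩ B → 21:30–21:40.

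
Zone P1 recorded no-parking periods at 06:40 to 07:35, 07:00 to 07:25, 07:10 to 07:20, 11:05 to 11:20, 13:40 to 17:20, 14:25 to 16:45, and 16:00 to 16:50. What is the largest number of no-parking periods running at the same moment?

3

Walk the sorted start/end points keeping a running depth.
The depth first hits 3 at 07:10.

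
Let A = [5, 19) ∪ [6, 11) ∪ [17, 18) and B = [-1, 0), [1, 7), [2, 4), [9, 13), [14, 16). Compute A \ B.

[7, 9) ∪ [13, 14) ∪ [16, 19)

A, merged: [5, 19).
B, merged: [-1, 0), [1, 7), [9, 13), [14, 16).
[5, 19) minus B → [7, 9), [13, 14), [16, 19).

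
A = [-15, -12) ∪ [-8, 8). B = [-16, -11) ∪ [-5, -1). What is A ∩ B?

[-15, -12) ∩ B → [-15, -12).
[-8, 8) ∩ B → [-5, -1).

[-15, -12) ∪ [-5, -1)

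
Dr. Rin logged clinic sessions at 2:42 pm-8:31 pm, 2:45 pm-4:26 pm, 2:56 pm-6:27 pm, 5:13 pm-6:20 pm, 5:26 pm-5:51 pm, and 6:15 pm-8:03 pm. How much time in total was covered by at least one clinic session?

Merged: 2:42 pm–8:31 pm.
Length: 5 h 49 min.

5 h 49 min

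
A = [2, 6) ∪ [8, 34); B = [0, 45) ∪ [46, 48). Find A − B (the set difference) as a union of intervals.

[2, 6): entirely removed.
[8, 34): entirely removed.

none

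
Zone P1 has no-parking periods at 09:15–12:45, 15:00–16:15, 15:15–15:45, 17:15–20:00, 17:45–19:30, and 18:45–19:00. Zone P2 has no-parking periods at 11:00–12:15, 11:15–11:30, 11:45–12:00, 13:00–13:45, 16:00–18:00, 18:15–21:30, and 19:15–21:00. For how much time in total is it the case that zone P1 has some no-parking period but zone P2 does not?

3 h 30 min

A, merged: 09:15–12:45, 15:00–16:15, 17:15–20:00.
B, merged: 11:00–12:15, 13:00–13:45, 16:00–18:00, 18:15–21:30.
A \ B = 09:15–11:00, 12:15–12:45, 15:00–16:00, 18:00–18:15.
Total: 1 h 45 min + 30 min + 1 h + 15 min = 3 h 30 min.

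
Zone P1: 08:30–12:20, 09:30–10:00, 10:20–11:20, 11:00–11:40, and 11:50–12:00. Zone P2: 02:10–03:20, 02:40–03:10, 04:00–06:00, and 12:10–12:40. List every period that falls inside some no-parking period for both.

Merge the first list: 08:30-12:20.
Merge the second list: 02:10-03:20, 04:00-06:00, 12:10-12:40.
08:30-12:20 overlaps B on 12:10-12:20.

12:10-12:20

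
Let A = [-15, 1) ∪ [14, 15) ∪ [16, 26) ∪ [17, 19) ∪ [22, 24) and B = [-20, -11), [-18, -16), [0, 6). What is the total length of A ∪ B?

A, merged: [-15, 1), [14, 15), [16, 26).
B, merged: [-20, -11), [0, 6).
A ∪ B = [-20, 6), [14, 15), [16, 26).
Total: 26 + 1 + 10 = 37.

37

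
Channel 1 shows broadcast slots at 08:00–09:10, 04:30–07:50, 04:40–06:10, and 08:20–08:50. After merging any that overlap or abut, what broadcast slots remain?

Sort by start: 04:30–07:50, 04:40–06:10, 08:00–09:10, 08:20–08:50.
04:40–06:10 overlaps/touches 04:30–07:50 → extend to 04:30–07:50.
08:00–09:10 is disjoint → start new block.
08:20–08:50 overlaps/touches 08:00–09:10 → extend to 08:00–09:10.

04:30–07:50, 08:00–09:10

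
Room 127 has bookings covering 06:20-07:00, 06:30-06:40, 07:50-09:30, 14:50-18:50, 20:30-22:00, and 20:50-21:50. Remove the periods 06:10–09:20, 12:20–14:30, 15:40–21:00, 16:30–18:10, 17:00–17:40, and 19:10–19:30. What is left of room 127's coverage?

First set merges to 06:20-07:00, 07:50-09:30, 14:50-18:50, 20:30-22:00.
Second set merges to 06:10-09:20, 12:20-14:30, 15:40-21:00.
06:20-07:00: entirely removed.
07:50-09:30 \ B = 09:20-09:30.
14:50-18:50 \ B = 14:50-15:40.
20:30-22:00 \ B = 21:00-22:00.

09:20-09:30, 14:50-15:40, 21:00-22:00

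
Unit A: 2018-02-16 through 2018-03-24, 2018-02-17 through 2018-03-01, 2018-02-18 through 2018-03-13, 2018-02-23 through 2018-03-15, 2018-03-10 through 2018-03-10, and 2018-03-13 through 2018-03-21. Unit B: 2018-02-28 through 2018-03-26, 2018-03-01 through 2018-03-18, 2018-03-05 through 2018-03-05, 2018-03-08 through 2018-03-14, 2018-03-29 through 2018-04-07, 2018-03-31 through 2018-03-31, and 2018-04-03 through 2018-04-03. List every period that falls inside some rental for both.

2018-02-28 through 2018-03-24

Merge the first list: 2018-02-16 through 2018-03-24.
Merge the second list: 2018-02-28 through 2018-03-26, 2018-03-29 through 2018-04-07.
2018-02-16 through 2018-03-24 ∩ B → 2018-02-28 through 2018-03-24.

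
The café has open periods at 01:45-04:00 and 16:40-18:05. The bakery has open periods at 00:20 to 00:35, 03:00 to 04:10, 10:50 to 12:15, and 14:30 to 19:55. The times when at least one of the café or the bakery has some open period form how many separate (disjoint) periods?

A ∪ B = 00:20–00:35, 01:45–04:10, 10:50–12:15, 14:30–19:55.
That is 4 disjoint pieces.

4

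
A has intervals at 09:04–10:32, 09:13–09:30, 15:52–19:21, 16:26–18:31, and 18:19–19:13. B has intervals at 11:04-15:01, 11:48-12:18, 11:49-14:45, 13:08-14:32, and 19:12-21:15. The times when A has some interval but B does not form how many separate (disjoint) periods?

A, merged: 09:04–10:32, 15:52–19:21.
B, merged: 11:04–15:01, 19:12–21:15.
A \ B = 09:04–10:32, 15:52–19:12.
That is 2 disjoint pieces.

2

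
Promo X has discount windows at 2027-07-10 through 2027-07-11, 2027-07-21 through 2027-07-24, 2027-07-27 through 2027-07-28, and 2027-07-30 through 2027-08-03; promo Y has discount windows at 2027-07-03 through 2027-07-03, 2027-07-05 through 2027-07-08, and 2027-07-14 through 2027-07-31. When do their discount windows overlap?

2027-07-21 through 2027-07-24, 2027-07-27 through 2027-07-28, 2027-07-30 through 2027-07-31

2027-07-10 through 2027-07-11 meets no B interval.
2027-07-21 through 2027-07-24 ∩ B → 2027-07-21 through 2027-07-24.
2027-07-27 through 2027-07-28 ∩ B → 2027-07-27 through 2027-07-28.
2027-07-30 through 2027-08-03 ∩ B → 2027-07-30 through 2027-07-31.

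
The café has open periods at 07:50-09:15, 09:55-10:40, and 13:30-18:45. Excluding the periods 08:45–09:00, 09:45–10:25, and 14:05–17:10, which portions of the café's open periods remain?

07:50–09:15 with B removed leaves 07:50–08:45, 09:00–09:15.
09:55–10:40 with B removed leaves 10:25–10:40.
13:30–18:45 with B removed leaves 13:30–14:05, 17:10–18:45.

07:50–08:45, 09:00–09:15, 10:25–10:40, 13:30–14:05, 17:10–18:45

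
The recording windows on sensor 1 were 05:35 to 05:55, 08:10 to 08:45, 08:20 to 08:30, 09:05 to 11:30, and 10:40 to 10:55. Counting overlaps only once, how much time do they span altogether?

3 h 20 min

Merged: 05:35-05:55, 08:10-08:45, 09:05-11:30.
Lengths: 20 min + 35 min + 2 h 25 min = 3 h 20 min.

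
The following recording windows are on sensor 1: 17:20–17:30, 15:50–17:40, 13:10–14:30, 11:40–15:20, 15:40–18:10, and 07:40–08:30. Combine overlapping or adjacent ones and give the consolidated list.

Sort by start: 07:40–08:30, 11:40–15:20, 13:10–14:30, 15:40–18:10, 15:50–17:40, 17:20–17:30.
11:40–15:20 is disjoint → start new block.
13:10–14:30 overlaps/touches 11:40–15:20 → extend to 11:40–15:20.
15:40–18:10 is disjoint → start new block.
15:50–17:40 overlaps/touches 15:40–18:10 → extend to 15:40–18:10.
17:20–17:30 overlaps/touches 15:40–18:10 → extend to 15:40–18:10.

07:40–08:30, 11:40–15:20, 15:40–18:10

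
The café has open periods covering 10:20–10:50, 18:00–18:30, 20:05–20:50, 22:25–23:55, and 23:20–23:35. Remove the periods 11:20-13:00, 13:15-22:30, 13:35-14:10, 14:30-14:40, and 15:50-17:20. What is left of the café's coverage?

A, merged: 10:20-10:50, 18:00-18:30, 20:05-20:50, 22:25-23:55.
B, merged: 11:20-13:00, 13:15-22:30.
10:20-10:50: no B overlap → unchanged.
18:00-18:30: fully covered by B → removed.
20:05-20:50: fully covered by B → removed.
22:25-23:55 minus B → 22:30-23:55.

10:20-10:50, 22:30-23:55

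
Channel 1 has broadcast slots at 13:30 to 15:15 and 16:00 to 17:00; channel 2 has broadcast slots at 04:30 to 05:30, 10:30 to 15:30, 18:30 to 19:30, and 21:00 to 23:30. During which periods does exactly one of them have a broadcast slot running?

A but not B: 16:00–17:00.
B but not A: 04:30–05:30, 10:30–13:30, 15:15–15:30, 18:30–19:30, 21:00–23:30.
Combining gives A △ B.

04:30–05:30, 10:30–13:30, 15:15–15:30, 16:00–17:00, 18:30–19:30, 21:00–23:30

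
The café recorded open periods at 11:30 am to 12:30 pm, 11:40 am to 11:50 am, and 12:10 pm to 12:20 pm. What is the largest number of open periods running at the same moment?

Walk the sorted start/end points keeping a running depth.
The depth first hits 2 at 11:40 am.

2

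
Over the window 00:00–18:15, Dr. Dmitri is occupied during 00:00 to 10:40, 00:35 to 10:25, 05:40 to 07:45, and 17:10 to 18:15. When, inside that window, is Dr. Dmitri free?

The merged coverage is 00:00-10:40, 17:10-18:15.
Uncovered inside 00:00-18:15: 10:40-17:10.

10:40-17:10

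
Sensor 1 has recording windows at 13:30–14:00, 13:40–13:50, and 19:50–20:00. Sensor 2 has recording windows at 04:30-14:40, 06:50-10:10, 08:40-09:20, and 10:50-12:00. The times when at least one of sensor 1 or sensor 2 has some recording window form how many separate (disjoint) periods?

Merge the first list: 13:30–14:00, 19:50–20:00.
Merge the second list: 04:30–14:40.
A ∪ B = 04:30–14:40, 19:50–20:00.
That is 2 disjoint pieces.

2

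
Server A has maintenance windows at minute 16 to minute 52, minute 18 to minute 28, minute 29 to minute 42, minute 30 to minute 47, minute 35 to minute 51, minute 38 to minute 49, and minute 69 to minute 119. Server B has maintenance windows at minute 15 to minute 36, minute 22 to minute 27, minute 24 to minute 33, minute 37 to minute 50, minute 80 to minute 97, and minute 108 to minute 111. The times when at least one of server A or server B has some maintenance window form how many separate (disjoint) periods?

2

Merge the first list: minute 16 to minute 52, minute 69 to minute 119.
Merge the second list: minute 15 to minute 36, minute 37 to minute 50, minute 80 to minute 97, minute 108 to minute 111.
A ∪ B = minute 15 to minute 52, minute 69 to minute 119.
That is 2 disjoint pieces.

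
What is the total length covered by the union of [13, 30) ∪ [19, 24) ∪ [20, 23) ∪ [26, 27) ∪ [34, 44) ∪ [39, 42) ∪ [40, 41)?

27

Merged: [13, 30), [34, 44).
Lengths: 17 + 10 = 27.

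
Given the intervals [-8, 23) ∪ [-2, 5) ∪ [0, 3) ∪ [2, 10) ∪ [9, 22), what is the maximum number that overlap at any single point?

4

Sweep endpoints in order; track running count of active intervals.
Peak of 4 reached at 2.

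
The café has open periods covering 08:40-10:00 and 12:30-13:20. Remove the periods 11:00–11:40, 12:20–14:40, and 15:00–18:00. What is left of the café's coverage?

08:40–10:00: no B overlap → unchanged.
12:30–13:20: fully covered by B → removed.

08:40–10:00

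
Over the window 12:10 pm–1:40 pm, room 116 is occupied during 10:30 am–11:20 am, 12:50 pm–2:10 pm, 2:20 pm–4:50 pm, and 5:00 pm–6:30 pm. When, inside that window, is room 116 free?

12:10 pm-12:50 pm

The merged coverage is 10:30 am-11:20 am, 12:50 pm-2:10 pm, 2:20 pm-4:50 pm, 5:00 pm-6:30 pm.
Uncovered inside 12:10 pm-1:40 pm: 12:10 pm-12:50 pm.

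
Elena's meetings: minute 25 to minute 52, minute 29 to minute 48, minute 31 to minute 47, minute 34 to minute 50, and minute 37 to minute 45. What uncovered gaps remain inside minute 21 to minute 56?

minute 21 to minute 25, minute 52 to minute 56

After merging, the occupied span is minute 25 to minute 52.
Gaps within minute 21 to minute 56: minute 21 to minute 25, minute 52 to minute 56.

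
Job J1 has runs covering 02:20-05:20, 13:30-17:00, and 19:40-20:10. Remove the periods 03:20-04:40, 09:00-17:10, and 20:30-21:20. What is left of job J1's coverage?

02:20-05:20 with B removed leaves 02:20-03:20, 04:40-05:20.
13:30-17:00 lies entirely inside B → drops out.
19:40-20:10 is untouched.

02:20-03:20, 04:40-05:20, 19:40-20:10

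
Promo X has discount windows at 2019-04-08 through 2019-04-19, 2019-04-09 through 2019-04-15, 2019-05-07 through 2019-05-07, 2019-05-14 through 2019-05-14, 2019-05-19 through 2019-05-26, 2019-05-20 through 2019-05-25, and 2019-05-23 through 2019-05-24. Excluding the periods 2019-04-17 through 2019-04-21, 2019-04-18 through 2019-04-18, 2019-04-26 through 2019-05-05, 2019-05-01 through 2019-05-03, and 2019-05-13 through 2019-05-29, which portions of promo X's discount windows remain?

A, merged: 2019-04-08 through 2019-04-19, 2019-05-07 through 2019-05-07, 2019-05-14 through 2019-05-14, 2019-05-19 through 2019-05-26.
B, merged: 2019-04-17 through 2019-04-21, 2019-04-26 through 2019-05-05, 2019-05-13 through 2019-05-29.
2019-04-08 through 2019-04-19 \ B = 2019-04-08 through 2019-04-16.
2019-05-07 through 2019-05-07: nothing removed.
2019-05-14 through 2019-05-14: entirely removed.
2019-05-19 through 2019-05-26: entirely removed.

2019-04-08 through 2019-04-16, 2019-05-07 through 2019-05-07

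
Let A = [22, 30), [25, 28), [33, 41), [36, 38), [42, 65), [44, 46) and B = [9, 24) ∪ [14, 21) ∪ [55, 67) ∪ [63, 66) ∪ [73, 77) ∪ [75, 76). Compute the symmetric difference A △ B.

[9, 22) ∪ [24, 30) ∪ [33, 41) ∪ [42, 55) ∪ [65, 67) ∪ [73, 77)

A, merged: [22, 30), [33, 41), [42, 65).
B, merged: [9, 24), [55, 67), [73, 77).
Only in the first: [24, 30), [33, 41), [42, 55).
Only in the second: [9, 22), [65, 67), [73, 77).
Together these are the periods covered by exactly one.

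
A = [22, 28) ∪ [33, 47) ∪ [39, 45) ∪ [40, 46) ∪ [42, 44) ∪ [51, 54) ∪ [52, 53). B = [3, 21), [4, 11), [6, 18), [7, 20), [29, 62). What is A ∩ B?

[33, 47) ∪ [51, 54)

A, merged: [22, 28), [33, 47), [51, 54).
B, merged: [3, 21), [29, 62).
[22, 28): no overlap with the second set.
[33, 47) meets the second set on [33, 47).
[51, 54) meets the second set on [51, 54).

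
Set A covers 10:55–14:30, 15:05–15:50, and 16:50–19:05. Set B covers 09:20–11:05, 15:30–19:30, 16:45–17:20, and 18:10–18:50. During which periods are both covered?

Merge the second list: 09:20–11:05, 15:30–19:30.
10:55–14:30 meets the second set on 10:55–11:05.
15:05–15:50 meets the second set on 15:30–15:50.
16:50–19:05 meets the second set on 16:50–19:05.

10:55–11:05, 15:30–15:50, 16:50–19:05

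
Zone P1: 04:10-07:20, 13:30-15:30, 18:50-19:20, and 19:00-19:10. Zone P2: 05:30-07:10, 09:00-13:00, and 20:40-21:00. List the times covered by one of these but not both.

Merge the first list: 04:10-07:20, 13:30-15:30, 18:50-19:20.
A but not B: 04:10-05:30, 07:10-07:20, 13:30-15:30, 18:50-19:20.
B but not A: 09:00-13:00, 20:40-21:00.
Combining gives A △ B.

04:10-05:30, 07:10-07:20, 09:00-13:00, 13:30-15:30, 18:50-19:20, 20:40-21:00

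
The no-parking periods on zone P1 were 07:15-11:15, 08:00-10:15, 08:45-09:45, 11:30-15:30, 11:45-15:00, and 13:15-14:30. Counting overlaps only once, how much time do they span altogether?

8 h

Merged: 07:15-11:15, 11:30-15:30.
Lengths: 4 h + 4 h = 8 h.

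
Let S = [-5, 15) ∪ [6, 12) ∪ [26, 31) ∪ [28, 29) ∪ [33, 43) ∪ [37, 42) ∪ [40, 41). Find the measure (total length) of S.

Merged: [-5, 15), [26, 31), [33, 43).
Lengths: 20 + 5 + 10 = 35.

35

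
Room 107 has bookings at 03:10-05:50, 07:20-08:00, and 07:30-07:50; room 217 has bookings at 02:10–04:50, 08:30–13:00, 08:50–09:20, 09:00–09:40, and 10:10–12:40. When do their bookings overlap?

03:10–04:50

Merge the first list: 03:10–05:50, 07:20–08:00.
Merge the second list: 02:10–04:50, 08:30–13:00.
03:10–05:50 overlaps B on 03:10–04:50.
07:20–08:00 falls entirely outside B.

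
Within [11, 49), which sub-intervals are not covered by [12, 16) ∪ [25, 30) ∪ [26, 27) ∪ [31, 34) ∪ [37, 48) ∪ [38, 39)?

After merging, the occupied span is [12, 16), [25, 30), [31, 34), [37, 48).
Complement within [11, 49): [11, 12), [16, 25), [30, 31), [34, 37), [48, 49).

[11, 12) ∪ [16, 25) ∪ [30, 31) ∪ [34, 37) ∪ [48, 49)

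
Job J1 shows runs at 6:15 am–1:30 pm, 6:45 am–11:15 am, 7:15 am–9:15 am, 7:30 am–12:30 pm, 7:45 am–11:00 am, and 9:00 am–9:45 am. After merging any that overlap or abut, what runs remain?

6:15 am–1:30 pm

6:45 am–11:15 am overlaps/touches 6:15 am–1:30 pm → extend to 6:15 am–1:30 pm.
7:15 am–9:15 am overlaps/touches 6:15 am–1:30 pm → extend to 6:15 am–1:30 pm.
7:30 am–12:30 pm overlaps/touches 6:15 am–1:30 pm → extend to 6:15 am–1:30 pm.
7:45 am–11:00 am overlaps/touches 6:15 am–1:30 pm → extend to 6:15 am–1:30 pm.
9:00 am–9:45 am overlaps/touches 6:15 am–1:30 pm → extend to 6:15 am–1:30 pm.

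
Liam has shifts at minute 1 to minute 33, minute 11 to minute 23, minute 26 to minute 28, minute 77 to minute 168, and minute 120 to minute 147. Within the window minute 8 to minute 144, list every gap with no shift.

The merged coverage is minute 1 to minute 33, minute 77 to minute 168.
Gaps within minute 8 to minute 144: minute 33 to minute 77.

minute 33 to minute 77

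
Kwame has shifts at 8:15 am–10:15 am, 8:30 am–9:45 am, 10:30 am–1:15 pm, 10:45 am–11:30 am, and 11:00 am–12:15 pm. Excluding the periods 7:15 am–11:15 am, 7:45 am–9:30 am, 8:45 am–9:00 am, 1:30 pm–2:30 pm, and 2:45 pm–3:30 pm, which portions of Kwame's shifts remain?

A, merged: 8:15 am-10:15 am, 10:30 am-1:15 pm.
B, merged: 7:15 am-11:15 am, 1:30 pm-2:30 pm, 2:45 pm-3:30 pm.
8:15 am-10:15 am lies entirely inside B → drops out.
10:30 am-1:15 pm with B removed leaves 11:15 am-1:15 pm.

11:15 am-1:15 pm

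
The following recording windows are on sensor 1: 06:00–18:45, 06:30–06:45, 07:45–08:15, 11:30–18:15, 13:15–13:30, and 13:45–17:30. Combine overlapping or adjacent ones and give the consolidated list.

06:30-06:45 overlaps/touches 06:00-18:45 → extend to 06:00-18:45.
07:45-08:15 overlaps/touches 06:00-18:45 → extend to 06:00-18:45.
11:30-18:15 overlaps/touches 06:00-18:45 → extend to 06:00-18:45.
13:15-13:30 overlaps/touches 06:00-18:45 → extend to 06:00-18:45.
13:45-17:30 overlaps/touches 06:00-18:45 → extend to 06:00-18:45.

06:00-18:45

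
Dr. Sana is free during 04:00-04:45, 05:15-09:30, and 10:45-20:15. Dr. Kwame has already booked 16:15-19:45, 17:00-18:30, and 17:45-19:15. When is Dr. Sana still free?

B, merged: 16:15–19:45.
04:00–04:45 is untouched.
05:15–09:30 is untouched.
10:45–20:15 with B removed leaves 10:45–16:15, 19:45–20:15.

04:00–04:45, 05:15–09:30, 10:45–16:15, 19:45–20:15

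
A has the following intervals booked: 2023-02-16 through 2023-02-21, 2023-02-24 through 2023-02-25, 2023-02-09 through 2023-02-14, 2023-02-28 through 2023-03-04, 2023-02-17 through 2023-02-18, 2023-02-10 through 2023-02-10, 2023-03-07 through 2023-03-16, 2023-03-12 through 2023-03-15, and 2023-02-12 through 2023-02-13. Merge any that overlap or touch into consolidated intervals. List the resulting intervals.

2023-02-09 through 2023-02-14, 2023-02-16 through 2023-02-21, 2023-02-24 through 2023-02-25, 2023-02-28 through 2023-03-04, 2023-03-07 through 2023-03-16

Sort by start: 2023-02-09 through 2023-02-14, 2023-02-10 through 2023-02-10, 2023-02-12 through 2023-02-13, 2023-02-16 through 2023-02-21, 2023-02-17 through 2023-02-18, 2023-02-24 through 2023-02-25, 2023-02-28 through 2023-03-04, 2023-03-07 through 2023-03-16, 2023-03-12 through 2023-03-15.
2023-02-10 through 2023-02-10 overlaps/touches 2023-02-09 through 2023-02-14 → extend to 2023-02-09 through 2023-02-14.
2023-02-12 through 2023-02-13 overlaps/touches 2023-02-09 through 2023-02-14 → extend to 2023-02-09 through 2023-02-14.
2023-02-16 through 2023-02-21 is disjoint → start new block.
2023-02-17 through 2023-02-18 overlaps/touches 2023-02-16 through 2023-02-21 → extend to 2023-02-16 through 2023-02-21.
2023-02-24 through 2023-02-25 is disjoint → start new block.
2023-02-28 through 2023-03-04 is disjoint → start new block.
2023-03-07 through 2023-03-16 is disjoint → start new block.
2023-03-12 through 2023-03-15 overlaps/touches 2023-03-07 through 2023-03-16 → extend to 2023-03-07 through 2023-03-16.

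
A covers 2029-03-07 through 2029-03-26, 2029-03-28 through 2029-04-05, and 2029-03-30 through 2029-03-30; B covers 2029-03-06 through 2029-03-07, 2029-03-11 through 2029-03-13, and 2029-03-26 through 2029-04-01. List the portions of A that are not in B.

First set merges to 2029-03-07 through 2029-03-26, 2029-03-28 through 2029-04-05.
2029-03-07 through 2029-03-26 with B removed leaves 2029-03-08 through 2029-03-10, 2029-03-14 through 2029-03-25.
2029-03-28 through 2029-04-05 with B removed leaves 2029-04-02 through 2029-04-05.

2029-03-08 through 2029-03-10, 2029-03-14 through 2029-03-25, 2029-04-02 through 2029-04-05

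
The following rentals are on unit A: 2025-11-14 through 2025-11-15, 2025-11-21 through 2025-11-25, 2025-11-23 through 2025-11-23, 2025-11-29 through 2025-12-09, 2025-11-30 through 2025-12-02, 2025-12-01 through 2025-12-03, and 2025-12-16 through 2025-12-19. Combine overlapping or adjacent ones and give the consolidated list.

2025-11-21 through 2025-11-25 is disjoint → start new block.
2025-11-23 through 2025-11-23 overlaps/touches 2025-11-21 through 2025-11-25 → extend to 2025-11-21 through 2025-11-25.
2025-11-29 through 2025-12-09 is disjoint → start new block.
2025-11-30 through 2025-12-02 overlaps/touches 2025-11-29 through 2025-12-09 → extend to 2025-11-29 through 2025-12-09.
2025-12-01 through 2025-12-03 overlaps/touches 2025-11-29 through 2025-12-09 → extend to 2025-11-29 through 2025-12-09.
2025-12-16 through 2025-12-19 is disjoint → start new block.

2025-11-14 through 2025-11-15, 2025-11-21 through 2025-11-25, 2025-11-29 through 2025-12-09, 2025-12-16 through 2025-12-19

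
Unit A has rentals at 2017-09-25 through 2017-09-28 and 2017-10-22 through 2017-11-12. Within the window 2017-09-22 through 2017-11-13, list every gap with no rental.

The merged coverage is 2017-09-25 through 2017-09-28, 2017-10-22 through 2017-11-12.
Complement within 2017-09-22 through 2017-11-13: 2017-09-22 through 2017-09-24, 2017-09-29 through 2017-10-21, 2017-11-13 through 2017-11-13.

2017-09-22 through 2017-09-24, 2017-09-29 through 2017-10-21, 2017-11-13 through 2017-11-13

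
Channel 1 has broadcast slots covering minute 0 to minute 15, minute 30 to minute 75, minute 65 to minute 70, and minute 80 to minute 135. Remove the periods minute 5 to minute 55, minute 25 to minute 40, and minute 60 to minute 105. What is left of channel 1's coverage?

Merge the first list: minute 0 to minute 15, minute 30 to minute 75, minute 80 to minute 135.
Merge the second list: minute 5 to minute 55, minute 60 to minute 105.
minute 0 to minute 15 minus B → minute 0 to minute 5.
minute 30 to minute 75 minus B → minute 55 to minute 60.
minute 80 to minute 135 minus B → minute 105 to minute 135.

minute 0 to minute 5, minute 55 to minute 60, minute 105 to minute 135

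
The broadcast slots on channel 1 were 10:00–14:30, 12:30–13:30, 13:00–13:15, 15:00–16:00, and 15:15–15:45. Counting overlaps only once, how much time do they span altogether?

5 h 30 min

Merged: 10:00–14:30, 15:00–16:00.
Lengths: 4 h 30 min + 1 h = 5 h 30 min.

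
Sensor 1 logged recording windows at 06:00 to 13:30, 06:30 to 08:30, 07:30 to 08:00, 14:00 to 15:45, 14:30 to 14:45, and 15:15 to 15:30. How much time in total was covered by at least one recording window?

Merged: 06:00-13:30, 14:00-15:45.
Lengths: 7 h 30 min + 1 h 45 min = 9 h 15 min.

9 h 15 min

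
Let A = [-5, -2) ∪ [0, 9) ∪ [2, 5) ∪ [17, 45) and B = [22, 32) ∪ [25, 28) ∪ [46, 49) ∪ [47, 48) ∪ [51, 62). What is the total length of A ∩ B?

A, merged: [-5, -2), [0, 9), [17, 45).
B, merged: [22, 32), [46, 49), [51, 62).
A ∩ B = [22, 32).
Total: 10.

10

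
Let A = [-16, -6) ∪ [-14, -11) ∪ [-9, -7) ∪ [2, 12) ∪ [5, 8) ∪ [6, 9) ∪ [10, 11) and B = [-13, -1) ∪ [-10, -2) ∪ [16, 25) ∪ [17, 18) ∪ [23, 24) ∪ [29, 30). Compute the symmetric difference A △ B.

[-16, -13) ∪ [-6, -1) ∪ [2, 12) ∪ [16, 25) ∪ [29, 30)

A, merged: [-16, -6), [2, 12).
B, merged: [-13, -1), [16, 25), [29, 30).
Only in the first: [-16, -13), [2, 12).
Only in the second: [-6, -1), [16, 25), [29, 30).
Together these are the periods covered by exactly one.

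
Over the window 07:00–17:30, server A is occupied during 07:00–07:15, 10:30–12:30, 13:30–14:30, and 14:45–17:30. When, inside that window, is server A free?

The merged coverage is 07:00-07:15, 10:30-12:30, 13:30-14:30, 14:45-17:30.
Uncovered inside 07:00-17:30: 07:15-10:30, 12:30-13:30, 14:30-14:45.

07:15-10:30, 12:30-13:30, 14:30-14:45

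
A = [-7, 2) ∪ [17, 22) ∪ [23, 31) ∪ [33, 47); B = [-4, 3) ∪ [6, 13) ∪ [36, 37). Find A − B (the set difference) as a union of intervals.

[-7, 2) \ B = [-7, -4).
[17, 22): nothing removed.
[23, 31): nothing removed.
[33, 47) \ B = [33, 36), [37, 47).

[-7, -4) ∪ [17, 22) ∪ [23, 31) ∪ [33, 36) ∪ [37, 47)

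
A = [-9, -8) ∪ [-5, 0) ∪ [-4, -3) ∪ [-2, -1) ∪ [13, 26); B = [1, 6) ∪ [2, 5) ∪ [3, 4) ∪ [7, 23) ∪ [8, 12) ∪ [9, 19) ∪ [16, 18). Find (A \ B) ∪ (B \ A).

A, merged: [-9, -8), [-5, 0), [13, 26).
B, merged: [1, 6), [7, 23).
Only in the first: [-9, -8), [-5, 0), [23, 26).
Only in the second: [1, 6), [7, 13).
Together these are the periods covered by exactly one.

[-9, -8) ∪ [-5, 0) ∪ [1, 6) ∪ [7, 13) ∪ [23, 26)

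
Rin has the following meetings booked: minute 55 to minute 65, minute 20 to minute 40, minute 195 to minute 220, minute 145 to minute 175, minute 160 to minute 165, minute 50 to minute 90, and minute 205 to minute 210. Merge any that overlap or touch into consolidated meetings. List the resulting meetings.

Sort by start: minute 20 to minute 40, minute 50 to minute 90, minute 55 to minute 65, minute 145 to minute 175, minute 160 to minute 165, minute 195 to minute 220, minute 205 to minute 210.
minute 50 to minute 90 is disjoint → start new block.
minute 55 to minute 65 overlaps/touches minute 50 to minute 90 → extend to minute 50 to minute 90.
minute 145 to minute 175 is disjoint → start new block.
minute 160 to minute 165 overlaps/touches minute 145 to minute 175 → extend to minute 145 to minute 175.
minute 195 to minute 220 is disjoint → start new block.
minute 205 to minute 210 overlaps/touches minute 195 to minute 220 → extend to minute 195 to minute 220.

minute 20 to minute 40, minute 50 to minute 90, minute 145 to minute 175, minute 195 to minute 220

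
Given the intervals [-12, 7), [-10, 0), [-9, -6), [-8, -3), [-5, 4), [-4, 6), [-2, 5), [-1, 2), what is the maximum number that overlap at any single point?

6

Walk the sorted start/end points keeping a running depth.
The depth first hits 6 at -1.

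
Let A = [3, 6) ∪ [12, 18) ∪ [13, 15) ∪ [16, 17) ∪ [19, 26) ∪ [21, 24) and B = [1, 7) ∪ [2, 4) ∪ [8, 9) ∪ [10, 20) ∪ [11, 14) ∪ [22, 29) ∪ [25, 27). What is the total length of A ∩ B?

A, merged: [3, 6), [12, 18), [19, 26).
B, merged: [1, 7), [8, 9), [10, 20), [22, 29).
A ∩ B = [3, 6), [12, 18), [19, 20), [22, 26).
Total: 3 + 6 + 1 + 4 = 14.

14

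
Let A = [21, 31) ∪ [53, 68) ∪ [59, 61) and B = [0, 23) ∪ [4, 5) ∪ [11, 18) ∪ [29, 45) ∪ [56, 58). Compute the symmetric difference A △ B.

[0, 21) ∪ [23, 29) ∪ [31, 45) ∪ [53, 56) ∪ [58, 68)

First set merges to [21, 31), [53, 68).
Second set merges to [0, 23), [29, 45), [56, 58).
A \ B = [23, 29), [53, 56), [58, 68).
B \ A = [0, 21), [31, 45).
Union of the two gives the symmetric difference.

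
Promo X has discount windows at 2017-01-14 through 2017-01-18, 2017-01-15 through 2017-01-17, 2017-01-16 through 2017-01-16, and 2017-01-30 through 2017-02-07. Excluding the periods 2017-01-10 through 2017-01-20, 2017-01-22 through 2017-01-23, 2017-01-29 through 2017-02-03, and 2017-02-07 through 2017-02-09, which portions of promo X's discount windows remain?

2017-02-04 through 2017-02-06

First set merges to 2017-01-14 through 2017-01-18, 2017-01-30 through 2017-02-07.
2017-01-14 through 2017-01-18 lies entirely inside B → drops out.
2017-01-30 through 2017-02-07 with B removed leaves 2017-02-04 through 2017-02-06.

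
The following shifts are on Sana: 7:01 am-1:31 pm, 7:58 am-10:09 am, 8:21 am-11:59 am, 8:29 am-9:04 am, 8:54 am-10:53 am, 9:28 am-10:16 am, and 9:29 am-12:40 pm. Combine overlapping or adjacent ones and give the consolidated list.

7:58 am-10:09 am overlaps/touches 7:01 am-1:31 pm → extend to 7:01 am-1:31 pm.
8:21 am-11:59 am overlaps/touches 7:01 am-1:31 pm → extend to 7:01 am-1:31 pm.
8:29 am-9:04 am overlaps/touches 7:01 am-1:31 pm → extend to 7:01 am-1:31 pm.
8:54 am-10:53 am overlaps/touches 7:01 am-1:31 pm → extend to 7:01 am-1:31 pm.
9:28 am-10:16 am overlaps/touches 7:01 am-1:31 pm → extend to 7:01 am-1:31 pm.
9:29 am-12:40 pm overlaps/touches 7:01 am-1:31 pm → extend to 7:01 am-1:31 pm.

7:01 am-1:31 pm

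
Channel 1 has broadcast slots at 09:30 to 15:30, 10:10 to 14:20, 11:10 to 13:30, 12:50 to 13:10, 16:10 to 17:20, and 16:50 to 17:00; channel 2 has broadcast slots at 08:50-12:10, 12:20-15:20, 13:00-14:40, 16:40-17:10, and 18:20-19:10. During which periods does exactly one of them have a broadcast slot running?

Merge the first list: 09:30-15:30, 16:10-17:20.
Merge the second list: 08:50-12:10, 12:20-15:20, 16:40-17:10, 18:20-19:10.
Only in the first: 12:10-12:20, 15:20-15:30, 16:10-16:40, 17:10-17:20.
Only in the second: 08:50-09:30, 18:20-19:10.
Together these are the periods covered by exactly one.

08:50-09:30, 12:10-12:20, 15:20-15:30, 16:10-16:40, 17:10-17:20, 18:20-19:10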